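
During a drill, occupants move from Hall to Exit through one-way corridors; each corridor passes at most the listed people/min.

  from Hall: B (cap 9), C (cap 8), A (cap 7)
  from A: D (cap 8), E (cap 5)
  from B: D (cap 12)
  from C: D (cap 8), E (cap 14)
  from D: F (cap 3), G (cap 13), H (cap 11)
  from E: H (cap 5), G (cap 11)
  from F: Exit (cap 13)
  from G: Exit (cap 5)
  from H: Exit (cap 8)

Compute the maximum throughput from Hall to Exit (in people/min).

Augment Hall→A→D→F→Exit: bottleneck 3, flow now 3.
Augment Hall→A→D→G→Exit: bottleneck 4, flow now 7.
Augment Hall→B→D→G→Exit: bottleneck 1, flow now 8.
Augment Hall→B→D→H→Exit: bottleneck 8, flow now 16.
No augmenting path remains; maximum flow = 16.
In the residual graph, reachable from Hall: {Hall, A, B, C, D, E, G, H}.
Min-cut edges: D→F (3), G→Exit (5), H→Exit (8); capacity 3 + 5 + 8 = 16.
This cut is saturated, so no flow can exceed 16.

16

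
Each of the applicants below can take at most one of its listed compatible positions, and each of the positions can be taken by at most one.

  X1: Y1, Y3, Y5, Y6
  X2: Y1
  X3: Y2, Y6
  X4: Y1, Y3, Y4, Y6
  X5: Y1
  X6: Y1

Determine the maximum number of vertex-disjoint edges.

Unit-capacity flow: source→left, listed edges, right→sink; max matching = max flow.
Augmenting path X1→Y1 (+1); matched 1.
Augmenting path X3→Y2 (+1); matched 2.
Augmenting path X4→Y3 (+1); matched 3.
Augmenting path X2→Y1→X1→Y5 (+1); matched 4.
No augmenting path remains; maximum matching = 4.
König certificate: {X1, X3, X4, Y1} is a vertex cover of size 4 (every listed pair touches it), so no matching can be larger.

4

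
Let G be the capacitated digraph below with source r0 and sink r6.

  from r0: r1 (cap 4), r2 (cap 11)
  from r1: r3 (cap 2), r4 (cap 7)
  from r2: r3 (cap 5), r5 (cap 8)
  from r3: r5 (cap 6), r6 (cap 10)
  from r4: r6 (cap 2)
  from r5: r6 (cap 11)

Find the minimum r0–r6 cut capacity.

Augment r0→r1→r3→r6: bottleneck 2, flow now 2.
Augment r0→r1→r4→r6: bottleneck 2, flow now 4.
Augment r0→r2→r3→r6: bottleneck 5, flow now 9.
Augment r0→r2→r5→r6: bottleneck 6, flow now 15.
No augmenting path remains; maximum flow = 15.
By max-flow min-cut, the minimum cut capacity equals the max flow.
In the residual graph, reachable from r0: {r0}.
Min-cut edges: r0→r1 (4), r0→r2 (11); capacity 4 + 11 = 15.

15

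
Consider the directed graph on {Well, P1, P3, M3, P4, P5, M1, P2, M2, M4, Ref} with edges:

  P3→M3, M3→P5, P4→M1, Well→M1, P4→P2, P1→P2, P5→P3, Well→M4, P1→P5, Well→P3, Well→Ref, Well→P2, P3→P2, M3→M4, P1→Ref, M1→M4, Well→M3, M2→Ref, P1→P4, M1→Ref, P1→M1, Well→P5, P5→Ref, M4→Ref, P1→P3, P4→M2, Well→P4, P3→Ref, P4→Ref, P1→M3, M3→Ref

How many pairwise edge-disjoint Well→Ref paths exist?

Assign every edge capacity 1; by Menger, the answer equals the max flow.
Path Well→Ref (+1); total 1.
Path Well→P3→Ref (+1); total 2.
Path Well→M3→Ref (+1); total 3.
Path Well→P4→Ref (+1); total 4.
Path Well→P5→Ref (+1); total 5.
Path Well→M1→Ref (+1); total 6.
Path Well→M4→Ref (+1); total 7.
No residual Well→Ref path; max flow = 7.
Certifying cut of size 7: {Well→M1, Well→M3, Well→M4, Well→P3, Well→P4, Well→P5, Well→Ref}.

7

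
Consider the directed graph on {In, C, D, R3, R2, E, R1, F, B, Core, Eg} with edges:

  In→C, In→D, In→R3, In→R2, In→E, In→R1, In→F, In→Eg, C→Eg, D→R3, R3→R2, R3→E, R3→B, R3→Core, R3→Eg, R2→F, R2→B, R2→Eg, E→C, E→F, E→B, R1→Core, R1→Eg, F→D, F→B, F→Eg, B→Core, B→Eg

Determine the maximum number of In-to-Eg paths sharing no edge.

Assign every edge capacity 1; by Menger, the answer equals the max flow.
Path In→Eg (+1); total 1.
Path In→C→Eg (+1); total 2.
Path In→R3→Eg (+1); total 3.
Path In→R2→Eg (+1); total 4.
Path In→R1→Eg (+1); total 5.
Path In→F→Eg (+1); total 6.
Path In→E→B→Eg (+1); total 7.
No residual In→Eg path; max flow = 7.
Certifying cut of size 7: {B→Eg, C→Eg, F→Eg, In→Eg, In→R1, R2→Eg, R3→Eg}.

7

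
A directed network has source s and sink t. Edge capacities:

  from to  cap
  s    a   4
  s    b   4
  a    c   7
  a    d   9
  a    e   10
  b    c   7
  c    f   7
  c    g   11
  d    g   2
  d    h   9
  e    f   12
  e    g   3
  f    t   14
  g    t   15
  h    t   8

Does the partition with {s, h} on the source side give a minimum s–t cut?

No — its capacity is 16, but the minimum cut has capacity 8.

Given cut capacity: 4 + 4 + 8 = 16.
Augment s→a→c→f→t: bottleneck 4, flow now 4.
Augment s→b→c→f→t: bottleneck 3, flow now 7.
Augment s→b→c→g→t: bottleneck 1, flow now 8.
No augmenting path remains; maximum flow = 8.
In the residual graph, reachable from s: {s}.
Min-cut edges: s→a (4), s→b (4); capacity 4 + 4 = 8.
Cut capacity 16 exceeds the max flow 8, so it is not minimum.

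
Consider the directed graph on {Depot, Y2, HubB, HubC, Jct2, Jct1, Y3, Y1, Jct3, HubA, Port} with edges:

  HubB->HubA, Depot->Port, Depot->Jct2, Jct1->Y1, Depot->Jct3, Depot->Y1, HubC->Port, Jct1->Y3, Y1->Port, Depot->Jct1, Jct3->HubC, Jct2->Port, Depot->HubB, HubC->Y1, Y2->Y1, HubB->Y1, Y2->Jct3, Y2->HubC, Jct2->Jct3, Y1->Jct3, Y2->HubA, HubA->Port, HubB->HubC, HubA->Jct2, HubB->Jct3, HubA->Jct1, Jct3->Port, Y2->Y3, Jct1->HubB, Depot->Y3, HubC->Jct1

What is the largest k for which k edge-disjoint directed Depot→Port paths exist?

Assign every edge capacity 1; by Menger, the answer equals the max flow.
Path Depot→Port (+1); total 1.
Path Depot→Jct2→Port (+1); total 2.
Path Depot→Y1→Port (+1); total 3.
Path Depot→Jct3→Port (+1); total 4.
Path Depot→HubB→HubC→Port (+1); total 5.
Path Depot→Jct1→HubB→HubA→Port (+1); total 6.
No residual Depot→Port path; max flow = 6.
Certifying cut of size 6: {Depot→HubB, Depot→Jct1, Depot→Jct2, Depot→Jct3, Depot→Port, Depot→Y1}.

6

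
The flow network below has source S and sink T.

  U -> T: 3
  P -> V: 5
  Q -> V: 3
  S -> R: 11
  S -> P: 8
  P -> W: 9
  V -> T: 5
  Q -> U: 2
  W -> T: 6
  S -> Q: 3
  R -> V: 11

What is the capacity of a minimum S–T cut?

13

Augment S→P→V→T: bottleneck 5, flow now 5.
Augment S→P→W→T: bottleneck 3, flow now 8.
Augment S→Q→U→T: bottleneck 2, flow now 10.
Augment S→Q→V→P→W→T: bottleneck 1, flow now 11. (uses reverse residual edge)
Augment S→R→V→P→W→T: bottleneck 2, flow now 13. (uses reverse residual edge)
No augmenting path remains; maximum flow = 13.
By max-flow min-cut, the minimum cut capacity equals the max flow.
In the residual graph, reachable from S: {S, P, Q, R, V, W}.
Min-cut edges: Q→U (2), V→T (5), W→T (6); capacity 2 + 5 + 6 = 13.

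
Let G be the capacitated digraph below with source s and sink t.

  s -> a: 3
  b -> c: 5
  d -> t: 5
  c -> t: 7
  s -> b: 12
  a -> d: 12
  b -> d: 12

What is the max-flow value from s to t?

10

Augment s→a→d→t: bottleneck 3, flow now 3.
Augment s→b→c→t: bottleneck 5, flow now 8.
Augment s→b→d→t: bottleneck 2, flow now 10.
No augmenting path remains; maximum flow = 10.
In the residual graph, reachable from s: {s, a, b, d}.
Min-cut edges: b→c (5), d→t (5); capacity 5 + 5 = 10.
This cut is saturated, so no flow can exceed 10.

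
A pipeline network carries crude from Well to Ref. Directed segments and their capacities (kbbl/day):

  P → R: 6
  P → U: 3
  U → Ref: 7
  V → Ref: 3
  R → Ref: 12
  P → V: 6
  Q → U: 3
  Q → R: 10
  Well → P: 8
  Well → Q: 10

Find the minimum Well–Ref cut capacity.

Augment Well→P→R→Ref: bottleneck 6, flow now 6.
Augment Well→P→U→Ref: bottleneck 2, flow now 8.
Augment Well→Q→R→Ref: bottleneck 6, flow now 14.
Augment Well→Q→U→Ref: bottleneck 3, flow now 17.
Augment Well→Q→R→P→U→Ref: bottleneck 1, flow now 18. (uses reverse residual edge)
No augmenting path remains; maximum flow = 18.
By max-flow min-cut, the minimum cut capacity equals the max flow.
In the residual graph, reachable from Well: {Well}.
Min-cut edges: Well→P (8), Well→Q (10); capacity 8 + 10 = 18.

18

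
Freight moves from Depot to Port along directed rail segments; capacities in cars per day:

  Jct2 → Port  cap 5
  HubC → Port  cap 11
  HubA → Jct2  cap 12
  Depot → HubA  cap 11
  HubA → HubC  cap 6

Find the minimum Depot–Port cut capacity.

11

Augment Depot→HubA→Jct2→Port: bottleneck 5, flow now 5.
Augment Depot→HubA→HubC→Port: bottleneck 6, flow now 11.
No augmenting path remains; maximum flow = 11.
By max-flow min-cut, the minimum cut capacity equals the max flow.
In the residual graph, reachable from Depot: {Depot}.
Min-cut edges: Depot→HubA (11); capacity 11 = 11.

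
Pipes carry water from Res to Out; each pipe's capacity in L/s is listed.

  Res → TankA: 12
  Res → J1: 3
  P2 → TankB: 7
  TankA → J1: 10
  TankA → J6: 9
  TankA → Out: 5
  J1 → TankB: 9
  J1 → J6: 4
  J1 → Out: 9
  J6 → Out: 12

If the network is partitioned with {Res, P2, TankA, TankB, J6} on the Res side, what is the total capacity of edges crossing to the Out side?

Edges leaving {Res, P2, TankA, TankB, J6}: Res→J1 (3), TankA→J1 (10), TankA→Out (5), J6→Out (12).
Cut capacity = 3 + 10 + 5 + 12 = 30.

30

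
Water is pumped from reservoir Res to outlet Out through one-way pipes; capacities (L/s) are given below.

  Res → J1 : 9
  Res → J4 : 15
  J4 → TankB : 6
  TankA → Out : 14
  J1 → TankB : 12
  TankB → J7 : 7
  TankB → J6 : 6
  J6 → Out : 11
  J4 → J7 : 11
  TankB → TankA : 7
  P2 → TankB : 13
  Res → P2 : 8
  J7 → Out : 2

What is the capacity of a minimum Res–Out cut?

Augment Res→J4→J7→Out: bottleneck 2, flow now 2.
Augment Res→J4→TankB→TankA→Out: bottleneck 6, flow now 8.
Augment Res→P2→TankB→TankA→Out: bottleneck 1, flow now 9.
Augment Res→P2→TankB→J6→Out: bottleneck 6, flow now 15.
No augmenting path remains; maximum flow = 15.
By max-flow min-cut, the minimum cut capacity equals the max flow.
In the residual graph, reachable from Res: {Res, J4, P2, J1, TankB, J7}.
Min-cut edges: TankB→TankA (7), TankB→J6 (6), J7→Out (2); capacity 7 + 6 + 2 = 15.

15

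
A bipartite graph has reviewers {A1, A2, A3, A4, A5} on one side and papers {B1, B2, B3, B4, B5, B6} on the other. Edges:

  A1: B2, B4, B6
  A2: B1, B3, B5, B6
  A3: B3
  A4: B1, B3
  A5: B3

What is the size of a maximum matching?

Unit-capacity flow: source→left, listed edges, right→sink; max matching = max flow.
Augmenting path A1→B2 (+1); matched 1.
Augmenting path A2→B1 (+1); matched 2.
Augmenting path A3→B3 (+1); matched 3.
Augmenting path A4→B1→A2→B5 (+1); matched 4.
No augmenting path remains; maximum matching = 4.
König certificate: {A1, A2, A4, B3} is a vertex cover of size 4 (every listed pair touches it), so no matching can be larger.

4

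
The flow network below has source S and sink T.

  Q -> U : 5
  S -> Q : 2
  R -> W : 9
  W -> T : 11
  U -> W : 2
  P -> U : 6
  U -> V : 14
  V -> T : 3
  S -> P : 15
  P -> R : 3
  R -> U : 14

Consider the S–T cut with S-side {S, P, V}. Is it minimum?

No — its capacity is 14, but the minimum cut has capacity 8.

Given cut capacity: 2 + 3 + 6 + 3 = 14.
Augment S→P→R→W→T: bottleneck 3, flow now 3.
Augment S→P→U→V→T: bottleneck 3, flow now 6.
Augment S→P→U→W→T: bottleneck 2, flow now 8.
No augmenting path remains; maximum flow = 8.
In the residual graph, reachable from S: {S, P, Q, U, V}.
Min-cut edges: P→R (3), U→W (2), V→T (3); capacity 3 + 2 + 3 = 8.
Cut capacity 14 exceeds the max flow 8, so it is not minimum.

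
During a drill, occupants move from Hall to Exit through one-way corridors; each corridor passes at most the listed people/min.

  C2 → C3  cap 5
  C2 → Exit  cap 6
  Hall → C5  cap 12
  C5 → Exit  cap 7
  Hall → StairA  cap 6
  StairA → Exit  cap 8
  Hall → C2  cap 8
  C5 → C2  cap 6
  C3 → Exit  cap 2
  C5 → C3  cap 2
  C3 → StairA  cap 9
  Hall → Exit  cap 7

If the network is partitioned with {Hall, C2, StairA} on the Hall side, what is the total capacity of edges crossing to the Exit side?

38

Edges leaving {Hall, C2, StairA}: Hall→C5 (12), Hall→Exit (7), C2→C3 (5), C2→Exit (6), StairA→Exit (8).
Cut capacity = 12 + 7 + 5 + 6 + 8 = 38.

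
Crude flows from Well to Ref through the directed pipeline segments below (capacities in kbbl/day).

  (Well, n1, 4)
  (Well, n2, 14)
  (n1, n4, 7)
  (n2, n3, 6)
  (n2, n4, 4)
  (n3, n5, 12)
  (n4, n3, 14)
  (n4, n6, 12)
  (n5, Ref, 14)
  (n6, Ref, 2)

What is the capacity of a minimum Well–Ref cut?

14

Augment Well→n1→n4→n6→Ref: bottleneck 2, flow now 2.
Augment Well→n2→n3→n5→Ref: bottleneck 6, flow now 8.
Augment Well→n1→n4→n3→n5→Ref: bottleneck 2, flow now 10.
Augment Well→n2→n4→n3→n5→Ref: bottleneck 4, flow now 14.
No augmenting path remains; maximum flow = 14.
By max-flow min-cut, the minimum cut capacity equals the max flow.
In the residual graph, reachable from Well: {Well, n2}.
Min-cut edges: Well→n1 (4), n2→n3 (6), n2→n4 (4); capacity 4 + 6 + 4 = 14.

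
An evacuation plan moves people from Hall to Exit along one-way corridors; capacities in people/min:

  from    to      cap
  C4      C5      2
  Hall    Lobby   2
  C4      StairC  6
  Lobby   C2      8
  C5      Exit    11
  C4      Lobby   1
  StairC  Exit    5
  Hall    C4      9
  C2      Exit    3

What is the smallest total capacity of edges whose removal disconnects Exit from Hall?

10

Augment Hall→C4→C5→Exit: bottleneck 2, flow now 2.
Augment Hall→C4→StairC→Exit: bottleneck 5, flow now 7.
Augment Hall→Lobby→C2→Exit: bottleneck 2, flow now 9.
Augment Hall→C4→Lobby→C2→Exit: bottleneck 1, flow now 10.
No augmenting path remains; maximum flow = 10.
By max-flow min-cut, the minimum cut capacity equals the max flow.
In the residual graph, reachable from Hall: {Hall, C4, StairC}.
Min-cut edges: Hall→Lobby (2), C4→Lobby (1), C4→C5 (2), StairC→Exit (5); capacity 2 + 1 + 2 + 5 = 10.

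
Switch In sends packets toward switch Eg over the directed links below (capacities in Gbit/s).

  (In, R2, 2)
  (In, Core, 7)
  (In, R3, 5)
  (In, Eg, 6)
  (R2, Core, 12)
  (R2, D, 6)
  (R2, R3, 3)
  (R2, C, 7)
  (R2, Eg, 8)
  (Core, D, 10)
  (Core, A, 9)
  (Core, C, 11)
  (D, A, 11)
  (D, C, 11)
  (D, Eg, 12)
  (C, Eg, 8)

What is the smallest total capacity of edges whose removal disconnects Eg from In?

15

Augment In→Eg: bottleneck 6, flow now 6.
Augment In→R2→Eg: bottleneck 2, flow now 8.
Augment In→Core→D→Eg: bottleneck 7, flow now 15.
No augmenting path remains; maximum flow = 15.
By max-flow min-cut, the minimum cut capacity equals the max flow.
In the residual graph, reachable from In: {In, R3}.
Min-cut edges: In→R2 (2), In→Core (7), In→Eg (6); capacity 2 + 7 + 6 = 15.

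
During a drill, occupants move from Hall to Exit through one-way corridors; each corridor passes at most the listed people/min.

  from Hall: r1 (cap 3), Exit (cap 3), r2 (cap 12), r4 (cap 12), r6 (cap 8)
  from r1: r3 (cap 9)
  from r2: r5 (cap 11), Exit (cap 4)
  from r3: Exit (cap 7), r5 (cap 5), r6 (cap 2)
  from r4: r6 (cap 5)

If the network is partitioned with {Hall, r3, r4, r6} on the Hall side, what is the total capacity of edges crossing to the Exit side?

30

Edges leaving {Hall, r3, r4, r6}: Hall→r1 (3), Hall→r2 (12), Hall→Exit (3), r3→r5 (5), r3→Exit (7).
Cut capacity = 3 + 12 + 3 + 5 + 7 = 30.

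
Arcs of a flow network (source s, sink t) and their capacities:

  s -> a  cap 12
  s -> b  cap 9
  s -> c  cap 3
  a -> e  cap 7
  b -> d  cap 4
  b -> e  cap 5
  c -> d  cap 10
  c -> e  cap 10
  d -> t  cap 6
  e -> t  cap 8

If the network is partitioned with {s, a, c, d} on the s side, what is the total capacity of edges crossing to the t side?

32

Edges leaving {s, a, c, d}: s→b (9), a→e (7), c→e (10), d→t (6).
Cut capacity = 9 + 7 + 10 + 6 = 32.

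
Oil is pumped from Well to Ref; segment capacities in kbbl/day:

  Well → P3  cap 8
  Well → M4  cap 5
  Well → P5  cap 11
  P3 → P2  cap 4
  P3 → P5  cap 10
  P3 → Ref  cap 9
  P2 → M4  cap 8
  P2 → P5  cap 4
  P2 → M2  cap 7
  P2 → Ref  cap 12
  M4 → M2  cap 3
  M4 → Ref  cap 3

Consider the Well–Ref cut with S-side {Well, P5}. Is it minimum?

No — its capacity is 13, but the minimum cut has capacity 11.

Given cut capacity: 8 + 5 = 13.
Augment Well→P3→Ref: bottleneck 8, flow now 8.
Augment Well→M4→Ref: bottleneck 3, flow now 11.
No augmenting path remains; maximum flow = 11.
In the residual graph, reachable from Well: {Well, M4, P5, M2}.
Min-cut edges: Well→P3 (8), M4→Ref (3); capacity 8 + 3 = 11.
Cut capacity 13 exceeds the max flow 11, so it is not minimum.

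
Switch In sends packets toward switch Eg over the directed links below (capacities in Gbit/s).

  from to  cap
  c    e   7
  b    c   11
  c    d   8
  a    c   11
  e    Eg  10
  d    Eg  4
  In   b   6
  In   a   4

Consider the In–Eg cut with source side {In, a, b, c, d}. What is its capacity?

11

Edges leaving {In, a, b, c, d}: c→e (7), d→Eg (4).
Cut capacity = 7 + 4 = 11.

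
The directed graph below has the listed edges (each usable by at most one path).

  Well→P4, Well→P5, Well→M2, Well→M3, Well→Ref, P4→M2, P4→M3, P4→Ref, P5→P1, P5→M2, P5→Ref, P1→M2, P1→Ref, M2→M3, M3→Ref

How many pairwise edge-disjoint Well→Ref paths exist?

Assign every edge capacity 1; by Menger, the answer equals the max flow.
Path Well→Ref (+1); total 1.
Path Well→P4→Ref (+1); total 2.
Path Well→P5→Ref (+1); total 3.
Path Well→M3→Ref (+1); total 4.
No residual Well→Ref path; max flow = 4.
Certifying cut of size 4: {M3→Ref, Well→P4, Well→P5, Well→Ref}.

4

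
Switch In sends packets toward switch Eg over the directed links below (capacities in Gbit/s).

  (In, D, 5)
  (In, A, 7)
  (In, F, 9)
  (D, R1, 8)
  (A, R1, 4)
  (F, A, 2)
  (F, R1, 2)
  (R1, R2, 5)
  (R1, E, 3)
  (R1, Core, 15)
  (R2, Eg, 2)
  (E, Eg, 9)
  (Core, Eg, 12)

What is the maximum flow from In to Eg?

11

Augment In→D→R1→R2→Eg: bottleneck 2, flow now 2.
Augment In→D→R1→E→Eg: bottleneck 3, flow now 5.
Augment In→A→R1→Core→Eg: bottleneck 4, flow now 9.
Augment In→F→R1→Core→Eg: bottleneck 2, flow now 11.
No augmenting path remains; maximum flow = 11.
In the residual graph, reachable from In: {In, A, F}.
Min-cut edges: In→D (5), A→R1 (4), F→R1 (2); capacity 5 + 4 + 2 = 11.
This cut is saturated, so no flow can exceed 11.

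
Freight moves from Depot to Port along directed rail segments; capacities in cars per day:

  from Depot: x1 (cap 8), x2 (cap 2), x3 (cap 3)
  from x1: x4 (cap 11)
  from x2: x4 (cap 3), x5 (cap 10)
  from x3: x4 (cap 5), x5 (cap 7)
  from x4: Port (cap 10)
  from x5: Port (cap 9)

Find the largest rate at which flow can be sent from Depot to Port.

13

Augment Depot→x1→x4→Port: bottleneck 8, flow now 8.
Augment Depot→x2→x4→Port: bottleneck 2, flow now 10.
Augment Depot→x3→x5→Port: bottleneck 3, flow now 13.
No augmenting path remains; maximum flow = 13.
In the residual graph, reachable from Depot: {Depot}.
Min-cut edges: Depot→x1 (8), Depot→x2 (2), Depot→x3 (3); capacity 8 + 2 + 3 = 13.
This cut is saturated, so no flow can exceed 13.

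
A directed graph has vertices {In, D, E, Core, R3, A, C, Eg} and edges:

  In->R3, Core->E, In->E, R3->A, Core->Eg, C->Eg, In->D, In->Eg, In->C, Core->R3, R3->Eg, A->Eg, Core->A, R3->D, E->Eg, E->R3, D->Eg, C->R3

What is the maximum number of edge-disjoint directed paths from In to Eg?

Assign every edge capacity 1; by Menger, the answer equals the max flow.
Path In→Eg (+1); total 1.
Path In→D→Eg (+1); total 2.
Path In→E→Eg (+1); total 3.
Path In→R3→Eg (+1); total 4.
Path In→C→Eg (+1); total 5.
No residual In→Eg path; max flow = 5.
Certifying cut of size 5: {In→C, In→D, In→E, In→Eg, In→R3}.

5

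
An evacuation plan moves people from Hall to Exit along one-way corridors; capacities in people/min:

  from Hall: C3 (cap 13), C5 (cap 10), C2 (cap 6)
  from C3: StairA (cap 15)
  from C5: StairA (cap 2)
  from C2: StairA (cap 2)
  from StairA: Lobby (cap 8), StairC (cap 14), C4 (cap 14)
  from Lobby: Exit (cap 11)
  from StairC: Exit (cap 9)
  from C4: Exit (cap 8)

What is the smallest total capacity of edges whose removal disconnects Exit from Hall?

17

Augment Hall→C3→StairA→Lobby→Exit: bottleneck 8, flow now 8.
Augment Hall→C3→StairA→StairC→Exit: bottleneck 5, flow now 13.
Augment Hall→C5→StairA→StairC→Exit: bottleneck 2, flow now 15.
Augment Hall→C2→StairA→StairC→Exit: bottleneck 2, flow now 17.
No augmenting path remains; maximum flow = 17.
By max-flow min-cut, the minimum cut capacity equals the max flow.
In the residual graph, reachable from Hall: {Hall, C5, C2}.
Min-cut edges: Hall→C3 (13), C5→StairA (2), C2→StairA (2); capacity 13 + 2 + 2 = 17.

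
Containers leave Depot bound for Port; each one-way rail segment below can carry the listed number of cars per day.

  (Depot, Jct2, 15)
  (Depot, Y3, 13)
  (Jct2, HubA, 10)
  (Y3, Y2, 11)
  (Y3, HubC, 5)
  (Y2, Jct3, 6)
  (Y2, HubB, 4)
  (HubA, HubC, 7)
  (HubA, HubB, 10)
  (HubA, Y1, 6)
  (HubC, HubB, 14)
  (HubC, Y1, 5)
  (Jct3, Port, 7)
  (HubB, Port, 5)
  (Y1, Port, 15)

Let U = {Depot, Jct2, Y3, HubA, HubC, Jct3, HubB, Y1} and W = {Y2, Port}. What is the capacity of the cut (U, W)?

Edges leaving {Depot, Jct2, Y3, HubA, HubC, Jct3, HubB, Y1}: Y3→Y2 (11), Jct3→Port (7), HubB→Port (5), Y1→Port (15).
Cut capacity = 11 + 7 + 5 + 15 = 38.

38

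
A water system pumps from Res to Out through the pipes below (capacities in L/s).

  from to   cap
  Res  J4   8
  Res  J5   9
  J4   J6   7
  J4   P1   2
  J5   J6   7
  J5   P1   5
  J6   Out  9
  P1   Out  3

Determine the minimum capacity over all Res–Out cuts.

Augment Res→J4→J6→Out: bottleneck 7, flow now 7.
Augment Res→J4→P1→Out: bottleneck 1, flow now 8.
Augment Res→J5→J6→Out: bottleneck 2, flow now 10.
Augment Res→J5→P1→Out: bottleneck 2, flow now 12.
No augmenting path remains; maximum flow = 12.
By max-flow min-cut, the minimum cut capacity equals the max flow.
In the residual graph, reachable from Res: {Res, J4, J5, J6, P1}.
Min-cut edges: J6→Out (9), P1→Out (3); capacity 9 + 3 = 12.

12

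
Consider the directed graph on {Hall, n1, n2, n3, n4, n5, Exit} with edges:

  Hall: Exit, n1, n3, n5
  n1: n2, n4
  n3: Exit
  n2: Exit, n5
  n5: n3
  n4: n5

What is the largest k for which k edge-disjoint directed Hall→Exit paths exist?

3

Assign every edge capacity 1; by Menger, the answer equals the max flow.
Path Hall→Exit (+1); total 1.
Path Hall→n3→Exit (+1); total 2.
Path Hall→n1→n2→Exit (+1); total 3.
No residual Hall→Exit path; max flow = 3.
Certifying cut of size 3: {Hall→Exit, Hall→n1, n3→Exit}.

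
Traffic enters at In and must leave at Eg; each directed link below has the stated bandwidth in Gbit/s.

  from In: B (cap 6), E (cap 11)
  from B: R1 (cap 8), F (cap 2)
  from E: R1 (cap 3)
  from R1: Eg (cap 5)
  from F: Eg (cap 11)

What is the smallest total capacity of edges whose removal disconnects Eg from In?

Augment In→B→R1→Eg: bottleneck 5, flow now 5.
Augment In→B→F→Eg: bottleneck 1, flow now 6.
Augment In→E→R1→B→F→Eg: bottleneck 1, flow now 7. (uses reverse residual edge)
No augmenting path remains; maximum flow = 7.
By max-flow min-cut, the minimum cut capacity equals the max flow.
In the residual graph, reachable from In: {In, B, E, R1}.
Min-cut edges: B→F (2), R1→Eg (5); capacity 2 + 5 = 7.

7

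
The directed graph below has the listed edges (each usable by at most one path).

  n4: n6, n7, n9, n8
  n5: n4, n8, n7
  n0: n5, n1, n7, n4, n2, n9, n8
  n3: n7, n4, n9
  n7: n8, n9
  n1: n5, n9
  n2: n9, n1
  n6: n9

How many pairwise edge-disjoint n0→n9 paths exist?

6

Assign every edge capacity 1; by Menger, the answer equals the max flow.
Path n0→n9 (+1); total 1.
Path n0→n1→n9 (+1); total 2.
Path n0→n2→n9 (+1); total 3.
Path n0→n4→n9 (+1); total 4.
Path n0→n7→n9 (+1); total 5.
Path n0→n5→n4→n6→n9 (+1); total 6.
No residual n0→n9 path; max flow = 6.
Certifying cut of size 6: {n0→n1, n0→n2, n0→n4, n0→n5, n0→n7, n0→n9}.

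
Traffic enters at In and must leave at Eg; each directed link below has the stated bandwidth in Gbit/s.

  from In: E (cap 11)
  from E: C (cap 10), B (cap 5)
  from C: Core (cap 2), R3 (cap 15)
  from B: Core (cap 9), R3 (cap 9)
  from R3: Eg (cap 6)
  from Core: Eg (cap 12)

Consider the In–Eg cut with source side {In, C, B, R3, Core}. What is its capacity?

29

Edges leaving {In, C, B, R3, Core}: In→E (11), R3→Eg (6), Core→Eg (12).
Cut capacity = 11 + 6 + 12 = 29.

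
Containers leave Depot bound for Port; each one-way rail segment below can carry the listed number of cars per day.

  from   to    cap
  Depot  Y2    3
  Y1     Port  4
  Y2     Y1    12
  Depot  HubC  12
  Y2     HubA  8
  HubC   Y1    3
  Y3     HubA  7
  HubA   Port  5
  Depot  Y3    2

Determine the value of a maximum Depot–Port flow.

8

Augment Depot→HubC→Y1→Port: bottleneck 3, flow now 3.
Augment Depot→Y2→Y1→Port: bottleneck 1, flow now 4.
Augment Depot→Y2→HubA→Port: bottleneck 2, flow now 6.
Augment Depot→Y3→HubA→Port: bottleneck 2, flow now 8.
No augmenting path remains; maximum flow = 8.
In the residual graph, reachable from Depot: {Depot, HubC}.
Min-cut edges: Depot→Y2 (3), Depot→Y3 (2), HubC→Y1 (3); capacity 3 + 2 + 3 = 8.
This cut is saturated, so no flow can exceed 8.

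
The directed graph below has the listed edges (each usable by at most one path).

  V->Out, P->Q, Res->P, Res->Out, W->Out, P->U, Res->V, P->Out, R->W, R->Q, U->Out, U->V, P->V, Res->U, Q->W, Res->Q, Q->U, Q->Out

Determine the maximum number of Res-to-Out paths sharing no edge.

5

Assign every edge capacity 1; by Menger, the answer equals the max flow.
Path Res→Out (+1); total 1.
Path Res→P→Out (+1); total 2.
Path Res→Q→Out (+1); total 3.
Path Res→U→Out (+1); total 4.
Path Res→V→Out (+1); total 5.
No residual Res→Out path; max flow = 5.
Certifying cut of size 5: {Res→Out, Res→P, Res→Q, Res→U, Res→V}.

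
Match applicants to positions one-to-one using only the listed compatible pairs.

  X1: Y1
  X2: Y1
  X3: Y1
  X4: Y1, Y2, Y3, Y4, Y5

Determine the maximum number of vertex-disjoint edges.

Unit-capacity flow: source→left, listed edges, right→sink; max matching = max flow.
Augmenting path X1→Y1 (+1); matched 1.
Augmenting path X4→Y2 (+1); matched 2.
No augmenting path remains; maximum matching = 2.
König certificate: {X4, Y1} is a vertex cover of size 2 (every listed pair touches it), so no matching can be larger.

2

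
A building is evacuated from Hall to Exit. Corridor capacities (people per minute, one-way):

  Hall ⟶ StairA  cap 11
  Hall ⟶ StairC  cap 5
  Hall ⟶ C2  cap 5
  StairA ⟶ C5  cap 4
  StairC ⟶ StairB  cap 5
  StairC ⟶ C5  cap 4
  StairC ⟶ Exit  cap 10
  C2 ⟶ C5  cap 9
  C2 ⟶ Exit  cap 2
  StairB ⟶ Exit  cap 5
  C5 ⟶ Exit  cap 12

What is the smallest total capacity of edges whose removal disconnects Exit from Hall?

14

Augment Hall→StairC→Exit: bottleneck 5, flow now 5.
Augment Hall→C2→Exit: bottleneck 2, flow now 7.
Augment Hall→StairA→C5→Exit: bottleneck 4, flow now 11.
Augment Hall→C2→C5→Exit: bottleneck 3, flow now 14.
No augmenting path remains; maximum flow = 14.
By max-flow min-cut, the minimum cut capacity equals the max flow.
In the residual graph, reachable from Hall: {Hall, StairA}.
Min-cut edges: Hall→StairC (5), Hall→C2 (5), StairA→C5 (4); capacity 5 + 5 + 4 = 14.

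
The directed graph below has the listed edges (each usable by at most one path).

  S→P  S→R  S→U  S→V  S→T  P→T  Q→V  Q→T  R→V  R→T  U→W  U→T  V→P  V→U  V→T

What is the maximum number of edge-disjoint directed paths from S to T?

5

Assign every edge capacity 1; by Menger, the answer equals the max flow.
Path S→T (+1); total 1.
Path S→P→T (+1); total 2.
Path S→R→T (+1); total 3.
Path S→U→T (+1); total 4.
Path S→V→T (+1); total 5.
No residual S→T path; max flow = 5.
Certifying cut of size 5: {S→P, S→R, S→T, S→U, S→V}.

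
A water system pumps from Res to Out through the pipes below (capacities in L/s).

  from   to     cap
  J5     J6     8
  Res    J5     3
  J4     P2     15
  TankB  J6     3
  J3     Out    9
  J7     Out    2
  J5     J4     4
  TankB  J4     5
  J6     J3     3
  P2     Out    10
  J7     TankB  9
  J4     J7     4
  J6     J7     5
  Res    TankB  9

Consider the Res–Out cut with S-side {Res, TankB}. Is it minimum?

Given cut capacity: 3 + 5 + 3 = 11.
Augment Res→J5→J4→J7→Out: bottleneck 2, flow now 2.
Augment Res→J5→J4→P2→Out: bottleneck 1, flow now 3.
Augment Res→TankB→J4→P2→Out: bottleneck 5, flow now 8.
Augment Res→TankB→J6→J3→Out: bottleneck 3, flow now 11.
No augmenting path remains; maximum flow = 11.
Cut capacity 11 equals the max flow, so it is a minimum cut.

Yes — it is a minimum cut (capacity 11).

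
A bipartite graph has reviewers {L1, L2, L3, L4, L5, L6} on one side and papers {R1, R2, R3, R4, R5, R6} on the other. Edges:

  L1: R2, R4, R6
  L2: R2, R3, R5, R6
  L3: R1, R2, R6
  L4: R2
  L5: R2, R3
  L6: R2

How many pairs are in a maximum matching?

Unit-capacity flow: source→left, listed edges, right→sink; max matching = max flow.
Augmenting path L1→R2 (+1); matched 1.
Augmenting path L2→R3 (+1); matched 2.
Augmenting path L3→R1 (+1); matched 3.
Augmenting path L4→R2→L1→R4 (+1); matched 4.
Augmenting path L5→R3→L2→R5 (+1); matched 5.
No augmenting path remains; maximum matching = 5.
König certificate: {L1, L2, L3, L5, R2} is a vertex cover of size 5 (every listed pair touches it), so no matching can be larger.

5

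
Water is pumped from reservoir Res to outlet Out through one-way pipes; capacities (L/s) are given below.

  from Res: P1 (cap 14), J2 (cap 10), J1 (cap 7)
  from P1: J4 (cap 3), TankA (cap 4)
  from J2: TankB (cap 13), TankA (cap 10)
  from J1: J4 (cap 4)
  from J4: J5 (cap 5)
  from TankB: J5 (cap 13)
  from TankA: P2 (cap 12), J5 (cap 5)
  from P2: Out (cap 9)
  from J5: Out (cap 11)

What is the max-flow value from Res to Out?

19

Augment Res→P1→J4→J5→Out: bottleneck 3, flow now 3.
Augment Res→P1→TankA→P2→Out: bottleneck 4, flow now 7.
Augment Res→J2→TankB→J5→Out: bottleneck 8, flow now 15.
Augment Res→J2→TankA→P2→Out: bottleneck 2, flow now 17.
Augment Res→J1→J4→J5→TankB→J2→TankA→P2→Out: bottleneck 2, flow now 19. (uses reverse residual edge)
No augmenting path remains; maximum flow = 19.
In the residual graph, reachable from Res: {Res, P1, J1, J4}.
Min-cut edges: Res→J2 (10), P1→TankA (4), J4→J5 (5); capacity 10 + 4 + 5 = 19.
This cut is saturated, so no flow can exceed 19.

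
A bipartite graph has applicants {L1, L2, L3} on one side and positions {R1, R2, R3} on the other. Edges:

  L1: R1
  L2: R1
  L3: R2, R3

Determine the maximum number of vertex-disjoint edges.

Unit-capacity flow: source→left, listed edges, right→sink; max matching = max flow.
Augmenting path L1→R1 (+1); matched 1.
Augmenting path L3→R2 (+1); matched 2.
No augmenting path remains; maximum matching = 2.
König certificate: {L3, R1} is a vertex cover of size 2 (every listed pair touches it), so no matching can be larger.

2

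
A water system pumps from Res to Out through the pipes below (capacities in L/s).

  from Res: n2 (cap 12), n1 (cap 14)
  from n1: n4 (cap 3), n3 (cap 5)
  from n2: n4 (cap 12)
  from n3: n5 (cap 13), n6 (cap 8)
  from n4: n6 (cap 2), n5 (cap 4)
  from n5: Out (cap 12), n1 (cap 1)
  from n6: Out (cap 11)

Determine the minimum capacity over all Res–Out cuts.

11

Augment Res→n1→n3→n5→Out: bottleneck 5, flow now 5.
Augment Res→n1→n4→n5→Out: bottleneck 3, flow now 8.
Augment Res→n2→n4→n5→Out: bottleneck 1, flow now 9.
Augment Res→n2→n4→n6→Out: bottleneck 2, flow now 11.
No augmenting path remains; maximum flow = 11.
By max-flow min-cut, the minimum cut capacity equals the max flow.
In the residual graph, reachable from Res: {Res, n1, n2, n4}.
Min-cut edges: n1→n3 (5), n4→n5 (4), n4→n6 (2); capacity 5 + 4 + 2 = 11.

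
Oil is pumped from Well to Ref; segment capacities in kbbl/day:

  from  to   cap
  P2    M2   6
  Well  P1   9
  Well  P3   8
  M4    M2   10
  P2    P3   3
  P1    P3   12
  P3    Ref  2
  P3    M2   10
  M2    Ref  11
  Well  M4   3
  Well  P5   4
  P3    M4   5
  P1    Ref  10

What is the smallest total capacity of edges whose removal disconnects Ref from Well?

Augment Well→P1→Ref: bottleneck 9, flow now 9.
Augment Well→P3→Ref: bottleneck 2, flow now 11.
Augment Well→P3→M2→Ref: bottleneck 6, flow now 17.
Augment Well→M4→M2→Ref: bottleneck 3, flow now 20.
No augmenting path remains; maximum flow = 20.
By max-flow min-cut, the minimum cut capacity equals the max flow.
In the residual graph, reachable from Well: {Well, P5}.
Min-cut edges: Well→P1 (9), Well→P3 (8), Well→M4 (3); capacity 9 + 8 + 3 = 20.

20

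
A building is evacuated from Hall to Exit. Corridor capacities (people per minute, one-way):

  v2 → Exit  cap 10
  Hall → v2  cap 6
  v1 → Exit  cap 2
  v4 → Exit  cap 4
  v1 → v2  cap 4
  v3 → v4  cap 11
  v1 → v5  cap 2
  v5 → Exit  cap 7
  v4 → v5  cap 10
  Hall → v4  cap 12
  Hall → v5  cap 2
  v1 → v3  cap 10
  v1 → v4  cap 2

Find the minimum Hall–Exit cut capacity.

Augment Hall→v2→Exit: bottleneck 6, flow now 6.
Augment Hall→v4→Exit: bottleneck 4, flow now 10.
Augment Hall→v5→Exit: bottleneck 2, flow now 12.
Augment Hall→v4→v5→Exit: bottleneck 5, flow now 17.
No augmenting path remains; maximum flow = 17.
By max-flow min-cut, the minimum cut capacity equals the max flow.
In the residual graph, reachable from Hall: {Hall, v4, v5}.
Min-cut edges: Hall→v2 (6), v4→Exit (4), v5→Exit (7); capacity 6 + 4 + 7 = 17.

17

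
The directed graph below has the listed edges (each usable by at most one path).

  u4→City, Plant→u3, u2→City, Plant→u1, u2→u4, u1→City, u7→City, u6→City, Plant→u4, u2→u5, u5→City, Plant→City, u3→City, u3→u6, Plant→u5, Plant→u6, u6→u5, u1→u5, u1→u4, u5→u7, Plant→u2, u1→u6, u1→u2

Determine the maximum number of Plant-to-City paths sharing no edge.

Assign every edge capacity 1; by Menger, the answer equals the max flow.
Path Plant→City (+1); total 1.
Path Plant→u1→City (+1); total 2.
Path Plant→u2→City (+1); total 3.
Path Plant→u3→City (+1); total 4.
Path Plant→u4→City (+1); total 5.
Path Plant→u5→City (+1); total 6.
Path Plant→u6→City (+1); total 7.
No residual Plant→City path; max flow = 7.
Certifying cut of size 7: {Plant→City, Plant→u1, Plant→u2, Plant→u3, Plant→u4, Plant→u5, Plant→u6}.

7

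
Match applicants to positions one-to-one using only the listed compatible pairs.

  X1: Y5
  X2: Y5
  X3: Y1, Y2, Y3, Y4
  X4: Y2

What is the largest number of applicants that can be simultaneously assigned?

Unit-capacity flow: source→left, listed edges, right→sink; max matching = max flow.
Augmenting path X1→Y5 (+1); matched 1.
Augmenting path X3→Y1 (+1); matched 2.
Augmenting path X4→Y2 (+1); matched 3.
No augmenting path remains; maximum matching = 3.
König certificate: {X3, X4, Y5} is a vertex cover of size 3 (every listed pair touches it), so no matching can be larger.

3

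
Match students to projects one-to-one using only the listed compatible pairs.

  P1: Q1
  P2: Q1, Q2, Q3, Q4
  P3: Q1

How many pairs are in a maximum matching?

2

Unit-capacity flow: source→left, listed edges, right→sink; max matching = max flow.
Augmenting path P1→Q1 (+1); matched 1.
Augmenting path P2→Q2 (+1); matched 2.
No augmenting path remains; maximum matching = 2.
König certificate: {P2, Q1} is a vertex cover of size 2 (every listed pair touches it), so no matching can be larger.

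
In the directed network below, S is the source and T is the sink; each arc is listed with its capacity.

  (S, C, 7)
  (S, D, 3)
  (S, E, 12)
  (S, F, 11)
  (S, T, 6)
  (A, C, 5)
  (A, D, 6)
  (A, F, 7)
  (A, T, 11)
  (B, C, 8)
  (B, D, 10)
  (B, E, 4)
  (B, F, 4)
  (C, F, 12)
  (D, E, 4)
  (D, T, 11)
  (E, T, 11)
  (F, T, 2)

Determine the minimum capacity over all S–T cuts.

22

Augment S→T: bottleneck 6, flow now 6.
Augment S→D→T: bottleneck 3, flow now 9.
Augment S→E→T: bottleneck 11, flow now 20.
Augment S→F→T: bottleneck 2, flow now 22.
No augmenting path remains; maximum flow = 22.
By max-flow min-cut, the minimum cut capacity equals the max flow.
In the residual graph, reachable from S: {S, C, E, F}.
Min-cut edges: S→D (3), S→T (6), E→T (11), F→T (2); capacity 3 + 6 + 11 + 2 = 22.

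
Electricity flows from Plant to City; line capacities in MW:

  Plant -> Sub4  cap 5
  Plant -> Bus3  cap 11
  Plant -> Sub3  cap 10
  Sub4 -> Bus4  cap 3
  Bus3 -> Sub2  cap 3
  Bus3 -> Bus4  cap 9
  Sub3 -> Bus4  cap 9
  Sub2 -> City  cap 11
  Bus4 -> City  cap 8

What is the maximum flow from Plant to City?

11

Augment Plant→Sub4→Bus4→City: bottleneck 3, flow now 3.
Augment Plant→Bus3→Sub2→City: bottleneck 3, flow now 6.
Augment Plant→Bus3→Bus4→City: bottleneck 5, flow now 11.
No augmenting path remains; maximum flow = 11.
In the residual graph, reachable from Plant: {Plant, Sub4, Bus3, Sub3, Bus4}.
Min-cut edges: Bus3→Sub2 (3), Bus4→City (8); capacity 3 + 8 = 11.
This cut is saturated, so no flow can exceed 11.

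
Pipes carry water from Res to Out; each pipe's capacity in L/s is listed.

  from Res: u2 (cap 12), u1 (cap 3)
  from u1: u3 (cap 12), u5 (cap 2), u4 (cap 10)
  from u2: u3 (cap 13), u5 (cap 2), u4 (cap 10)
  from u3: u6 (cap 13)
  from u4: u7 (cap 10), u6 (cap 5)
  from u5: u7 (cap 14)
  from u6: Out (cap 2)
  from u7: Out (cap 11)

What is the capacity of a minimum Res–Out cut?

Augment Res→u1→u3→u6→Out: bottleneck 2, flow now 2.
Augment Res→u1→u4→u7→Out: bottleneck 1, flow now 3.
Augment Res→u2→u4→u7→Out: bottleneck 9, flow now 12.
Augment Res→u2→u5→u7→Out: bottleneck 1, flow now 13.
No augmenting path remains; maximum flow = 13.
By max-flow min-cut, the minimum cut capacity equals the max flow.
In the residual graph, reachable from Res: {Res, u1, u2, u3, u4, u5, u6, u7}.
Min-cut edges: u6→Out (2), u7→Out (11); capacity 2 + 11 = 13.

13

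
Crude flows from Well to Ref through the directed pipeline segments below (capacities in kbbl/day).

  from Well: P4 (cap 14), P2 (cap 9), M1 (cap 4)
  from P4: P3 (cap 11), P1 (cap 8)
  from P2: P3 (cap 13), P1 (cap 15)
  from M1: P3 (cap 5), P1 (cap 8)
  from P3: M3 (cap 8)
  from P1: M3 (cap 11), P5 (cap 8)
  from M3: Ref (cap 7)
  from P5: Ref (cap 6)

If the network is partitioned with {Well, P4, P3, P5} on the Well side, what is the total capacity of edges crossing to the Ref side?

Edges leaving {Well, P4, P3, P5}: Well→P2 (9), Well→M1 (4), P4→P1 (8), P3→M3 (8), P5→Ref (6).
Cut capacity = 9 + 4 + 8 + 8 + 6 = 35.

35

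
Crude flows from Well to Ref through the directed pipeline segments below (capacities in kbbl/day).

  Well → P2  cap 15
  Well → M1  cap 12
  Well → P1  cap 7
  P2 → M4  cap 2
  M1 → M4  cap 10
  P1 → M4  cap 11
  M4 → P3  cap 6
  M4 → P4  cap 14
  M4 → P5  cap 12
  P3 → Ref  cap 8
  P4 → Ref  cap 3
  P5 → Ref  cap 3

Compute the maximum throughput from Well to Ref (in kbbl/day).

Augment Well→P2→M4→P3→Ref: bottleneck 2, flow now 2.
Augment Well→M1→M4→P3→Ref: bottleneck 4, flow now 6.
Augment Well→M1→M4→P4→Ref: bottleneck 3, flow now 9.
Augment Well→M1→M4→P5→Ref: bottleneck 3, flow now 12.
No augmenting path remains; maximum flow = 12.
In the residual graph, reachable from Well: {Well, P2, M1, P1, M4, P4, P5}.
Min-cut edges: M4→P3 (6), P4→Ref (3), P5→Ref (3); capacity 6 + 3 + 3 = 12.
This cut is saturated, so no flow can exceed 12.

12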